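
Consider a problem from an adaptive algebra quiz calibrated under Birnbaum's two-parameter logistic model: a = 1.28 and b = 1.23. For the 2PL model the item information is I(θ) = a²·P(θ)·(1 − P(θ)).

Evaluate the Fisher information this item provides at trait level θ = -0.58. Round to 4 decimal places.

P = 1/(1+e^{2.3168}) = 0.0897
P(1−P) = 0.0897 × 0.9103 = 0.0817
I = a² × P(1−P) = 1.28² × 0.0817 = 0.13384

0.1338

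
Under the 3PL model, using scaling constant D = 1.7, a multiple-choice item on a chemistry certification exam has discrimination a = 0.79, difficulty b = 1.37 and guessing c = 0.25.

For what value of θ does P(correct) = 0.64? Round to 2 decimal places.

1.43

P(θ) = c + (1 − c) · 1 / (1 + exp(−D·a(θ − b)))
Remove guessing floor: (0.64 − 0.25)/(1 − 0.25) = 0.5200
logit = ln(0.5200/0.4800) = 0.0800
θ = b + logit/(1.7·a) = 1.37 + 0.0800/1.3430 = 1.4296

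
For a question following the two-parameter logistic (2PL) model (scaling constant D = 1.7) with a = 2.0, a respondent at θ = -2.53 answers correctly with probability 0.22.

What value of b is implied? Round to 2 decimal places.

-2.16

P(θ) = 1 / (1 + exp(−D·a(θ − b)))
logit(0.22) = ln(0.22/0.78) = -1.2657
b = θ − logit/(1.7·a) = -2.53 − (-1.2657)/3.4000 = -2.1577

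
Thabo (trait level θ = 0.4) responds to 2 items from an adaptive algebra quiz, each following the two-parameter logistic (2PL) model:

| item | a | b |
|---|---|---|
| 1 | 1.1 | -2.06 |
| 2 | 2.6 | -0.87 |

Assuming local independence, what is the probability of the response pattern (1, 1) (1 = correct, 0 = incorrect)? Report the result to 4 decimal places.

0.9041

P(θ) = 1 / (1 + exp(−a(θ − b)))
P_1 = 1/(1+e^{-2.7060}) = 0.9374
P_2 = 1/(1+e^{-3.3020}) = 0.9645
L = P_1 × P_2 = 0.9374 × 0.9645 = 0.90410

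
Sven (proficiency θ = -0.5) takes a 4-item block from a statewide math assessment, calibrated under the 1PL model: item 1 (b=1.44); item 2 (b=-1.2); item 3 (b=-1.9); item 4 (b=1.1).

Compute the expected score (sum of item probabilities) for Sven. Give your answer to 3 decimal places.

1.764

P(θ) = 1 / (1 + exp(−(θ − b)))
P_1 = 1/(1+e^{1.9400}) = 0.1256
P_2 = 1/(1+e^{-0.7000}) = 0.6682
P_3 = 1/(1+e^{-1.4000}) = 0.8022
P_4 = 1/(1+e^{1.6000}) = 0.1680
E[score] = 0.1256 + 0.6682 + 0.8022 + 0.1680 = 1.7640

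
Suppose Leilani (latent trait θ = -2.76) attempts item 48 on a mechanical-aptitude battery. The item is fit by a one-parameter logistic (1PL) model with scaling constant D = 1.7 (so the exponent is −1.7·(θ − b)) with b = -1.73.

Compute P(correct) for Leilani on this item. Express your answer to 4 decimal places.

0.1479

P(θ) = 1 / (1 + exp(−D·(θ − b)))
Exponent: 1.7 × (-2.76 − (-1.73)) = -1.7510
1/(1 + e^{1.7510}) = 0.1479
P = 0.1479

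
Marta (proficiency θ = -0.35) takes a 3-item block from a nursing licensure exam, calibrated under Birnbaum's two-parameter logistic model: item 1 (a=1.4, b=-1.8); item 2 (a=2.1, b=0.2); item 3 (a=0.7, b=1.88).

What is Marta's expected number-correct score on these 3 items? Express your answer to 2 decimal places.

P(θ) = 1 / (1 + exp(−a(θ − b)))
P_1 = 1/(1+e^{-2.0300}) = 0.8839
P_2 = 1/(1+e^{1.1550}) = 0.2396
P_3 = 1/(1+e^{1.5610}) = 0.1735
E[score] = 0.8839 + 0.2396 + 0.1735 = 1.2970

1.30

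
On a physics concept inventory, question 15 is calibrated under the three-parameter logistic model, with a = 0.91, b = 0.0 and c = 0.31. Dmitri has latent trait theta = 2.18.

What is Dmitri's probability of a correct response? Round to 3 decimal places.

0.917

P(theta) = c + (1 − c) · 1 / (1 + exp(−a(theta − b)))
Exponent: 0.91 × (2.18 − 0.0) = 1.9838
1/(1 + e^{-1.9838}) = 0.8791
P = 0.31 + 0.69 × 0.8791 = 0.9166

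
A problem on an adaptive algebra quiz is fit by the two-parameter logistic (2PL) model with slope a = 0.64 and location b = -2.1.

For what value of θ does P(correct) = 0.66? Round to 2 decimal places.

-1.06

P(θ) = 1 / (1 + exp(−a(θ − b)))
logit = ln(0.6600/0.3400) = 0.6633
θ = b + logit/(a) = -2.1 + 0.6633/0.6400 = -1.0636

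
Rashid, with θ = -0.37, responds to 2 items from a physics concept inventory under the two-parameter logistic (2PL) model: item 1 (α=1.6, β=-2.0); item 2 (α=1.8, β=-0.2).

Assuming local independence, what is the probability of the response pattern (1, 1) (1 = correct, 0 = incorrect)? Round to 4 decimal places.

P(θ) = 1 / (1 + exp(−α(θ − β)))
P_1 = 1/(1+e^{-2.6080}) = 0.9314
P_2 = 1/(1+e^{0.3060}) = 0.4241
L = P_1 × P_2 = 0.9314 × 0.4241 = 0.39499

0.3950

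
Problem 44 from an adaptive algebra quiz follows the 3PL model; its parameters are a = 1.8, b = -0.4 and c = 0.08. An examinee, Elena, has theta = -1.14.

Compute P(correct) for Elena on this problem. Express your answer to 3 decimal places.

0.272

P(theta) = c + (1 − c) · 1 / (1 + exp(−a(theta − b)))
Exponent: 1.8 × (-1.14 − (-0.4)) = -1.3320
1/(1 + e^{1.3320}) = 0.2088
P = 0.08 + 0.92 × 0.2088 = 0.2721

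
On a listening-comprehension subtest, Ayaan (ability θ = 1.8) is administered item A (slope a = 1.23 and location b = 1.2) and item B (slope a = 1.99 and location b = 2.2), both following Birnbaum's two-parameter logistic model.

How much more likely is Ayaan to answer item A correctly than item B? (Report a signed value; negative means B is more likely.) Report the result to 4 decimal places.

0.3657

P(θ) = 1 / (1 + exp(−a(θ − b)))
P_A = 0.6766
P_B = 0.3109
P_A − P_B = 0.3657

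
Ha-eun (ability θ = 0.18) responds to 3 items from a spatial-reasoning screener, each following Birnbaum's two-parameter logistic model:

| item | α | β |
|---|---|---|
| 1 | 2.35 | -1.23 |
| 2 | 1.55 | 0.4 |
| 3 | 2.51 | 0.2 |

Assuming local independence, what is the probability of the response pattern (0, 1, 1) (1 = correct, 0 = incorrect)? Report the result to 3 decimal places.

P(θ) = 1 / (1 + exp(−α(θ − β)))
P_1 = 1/(1+e^{-3.3135}) = 0.9649
P_2 = 1/(1+e^{0.3410}) = 0.4156
P_3 = 1/(1+e^{0.0502}) = 0.4875
L = (1−P_1) × P_2 × P_3 = 0.0351 × 0.4156 × 0.4875 = 0.00711

0.007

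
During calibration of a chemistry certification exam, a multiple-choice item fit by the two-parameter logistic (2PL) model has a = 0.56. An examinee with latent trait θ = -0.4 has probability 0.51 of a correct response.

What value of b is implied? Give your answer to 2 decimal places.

-0.47

P(θ) = 1 / (1 + exp(−a(θ − b)))
logit(0.51) = ln(0.51/0.49) = 0.0400
b = θ − logit/(a) = -0.4 − 0.0400/0.5600 = -0.4714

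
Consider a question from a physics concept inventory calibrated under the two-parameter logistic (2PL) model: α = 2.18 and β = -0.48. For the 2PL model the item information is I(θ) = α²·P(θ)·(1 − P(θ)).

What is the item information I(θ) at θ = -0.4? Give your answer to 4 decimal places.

1.1791

P = 1/(1+e^{-0.1744}) = 0.5435
P(1−P) = 0.5435 × 0.4565 = 0.2481
I = α² × P(1−P) = 2.18² × 0.2481 = 1.17911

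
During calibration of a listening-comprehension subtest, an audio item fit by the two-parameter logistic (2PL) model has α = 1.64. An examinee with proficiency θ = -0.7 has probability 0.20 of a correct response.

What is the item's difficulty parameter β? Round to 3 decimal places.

P(θ) = 1 / (1 + exp(−α(θ − β)))
logit(0.20) = ln(0.20/0.80) = -1.3863
β = θ − logit/(α) = -0.7 − (-1.3863)/1.6400 = 0.1453

0.145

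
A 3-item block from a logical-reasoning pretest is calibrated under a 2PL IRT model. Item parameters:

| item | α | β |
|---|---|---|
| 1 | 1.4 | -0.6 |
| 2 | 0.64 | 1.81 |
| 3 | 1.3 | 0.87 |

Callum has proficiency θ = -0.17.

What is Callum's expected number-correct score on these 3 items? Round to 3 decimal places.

1.071

P(θ) = 1 / (1 + exp(−α(θ − β)))
P_1 = 1/(1+e^{-0.6020}) = 0.6461
P_2 = 1/(1+e^{1.2672}) = 0.2197
P_3 = 1/(1+e^{1.3520}) = 0.2055
E[score] = 0.6461 + 0.2197 + 0.2055 = 1.0714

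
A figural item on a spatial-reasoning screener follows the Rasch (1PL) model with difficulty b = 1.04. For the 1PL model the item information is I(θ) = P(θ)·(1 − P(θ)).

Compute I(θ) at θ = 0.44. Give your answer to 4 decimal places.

0.2288

P = 1/(1+e^{0.6000}) = 0.3543
P(1−P) = 0.3543 × 0.6457 = 0.2288
I = P(1−P) = 0.22878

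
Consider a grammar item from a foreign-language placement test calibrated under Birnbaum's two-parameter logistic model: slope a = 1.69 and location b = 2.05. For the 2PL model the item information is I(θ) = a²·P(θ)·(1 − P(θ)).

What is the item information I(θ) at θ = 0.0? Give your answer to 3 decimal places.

0.084

P = 1/(1+e^{3.4645}) = 0.0303
P(1−P) = 0.0303 × 0.9697 = 0.0294
I = a² × P(1−P) = 1.69² × 0.0294 = 0.08402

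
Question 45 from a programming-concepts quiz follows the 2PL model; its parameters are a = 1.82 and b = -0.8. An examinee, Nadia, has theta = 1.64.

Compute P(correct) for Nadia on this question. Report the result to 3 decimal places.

P(theta) = 1 / (1 + exp(−a(theta − b)))
Exponent: 1.82 × (1.64 − (-0.8)) = 4.4408
1/(1 + e^{-4.4408}) = 0.9884

0.988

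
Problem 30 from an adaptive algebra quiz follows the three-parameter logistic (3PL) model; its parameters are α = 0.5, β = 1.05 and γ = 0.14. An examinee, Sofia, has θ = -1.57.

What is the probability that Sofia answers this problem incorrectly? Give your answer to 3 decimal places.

P(θ) = γ + (1 − γ) · 1 / (1 + exp(−α(θ − β)))
Exponent: 0.5 × (-1.57 − 1.05) = -1.3100
1/(1 + e^{1.3100}) = 0.2125
P = 0.14 + 0.86 × 0.2125 = 0.3227
P(incorrect) = 1 − 0.3227 = 0.6773

0.677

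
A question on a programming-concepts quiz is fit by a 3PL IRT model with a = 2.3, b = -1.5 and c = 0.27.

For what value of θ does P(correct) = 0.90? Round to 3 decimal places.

P(θ) = c + (1 − c) · 1 / (1 + exp(−a(θ − b)))
Remove guessing floor: (0.90 − 0.27)/(1 − 0.27) = 0.8630
logit = ln(0.8630/0.1370) = 1.8405
θ = b + logit/(a) = -1.5 + 1.8405/2.3000 = -0.6998

-0.700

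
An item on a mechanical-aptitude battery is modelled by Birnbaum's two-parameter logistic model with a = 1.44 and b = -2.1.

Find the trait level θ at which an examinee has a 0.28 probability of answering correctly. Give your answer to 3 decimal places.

-2.756

P(θ) = 1 / (1 + exp(−a(θ − b)))
logit = ln(0.2800/0.7200) = -0.9445
θ = b + logit/(a) = -2.1 + (-0.9445)/1.4400 = -2.7559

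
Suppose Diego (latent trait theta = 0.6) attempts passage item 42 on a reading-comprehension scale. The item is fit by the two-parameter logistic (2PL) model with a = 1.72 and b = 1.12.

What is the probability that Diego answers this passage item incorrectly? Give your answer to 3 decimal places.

P(theta) = 1 / (1 + exp(−a(theta − b)))
Exponent: 1.72 × (0.6 − 1.12) = -0.8944
1/(1 + e^{0.8944}) = 0.2902
P(incorrect) = 1 − 0.2902 = 0.7098

0.710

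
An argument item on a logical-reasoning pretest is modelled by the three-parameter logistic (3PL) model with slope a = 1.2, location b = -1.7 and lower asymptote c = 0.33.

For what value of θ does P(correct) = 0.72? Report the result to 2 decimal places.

-1.42

P(θ) = c + (1 − c) · 1 / (1 + exp(−a(θ − b)))
Remove guessing floor: (0.72 − 0.33)/(1 − 0.33) = 0.5821
logit = ln(0.5821/0.4179) = 0.3314
θ = b + logit/(a) = -1.7 + 0.3314/1.2000 = -1.4239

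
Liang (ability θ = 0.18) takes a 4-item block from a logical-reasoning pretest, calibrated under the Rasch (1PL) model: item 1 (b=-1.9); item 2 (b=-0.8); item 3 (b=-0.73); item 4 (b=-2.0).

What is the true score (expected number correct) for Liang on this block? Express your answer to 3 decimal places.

P(θ) = 1 / (1 + exp(−(θ − b)))
P_1 = 1/(1+e^{-2.0800}) = 0.8889
P_2 = 1/(1+e^{-0.9800}) = 0.7271
P_3 = 1/(1+e^{-0.9100}) = 0.7130
P_4 = 1/(1+e^{-2.1800}) = 0.8984
E[score] = 0.8889 + 0.7271 + 0.7130 + 0.8984 = 3.2275

3.227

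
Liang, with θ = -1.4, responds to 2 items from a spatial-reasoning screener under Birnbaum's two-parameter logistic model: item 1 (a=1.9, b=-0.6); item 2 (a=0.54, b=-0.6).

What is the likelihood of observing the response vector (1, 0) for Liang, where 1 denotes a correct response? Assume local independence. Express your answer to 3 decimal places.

P(θ) = 1 / (1 + exp(−a(θ − b)))
P_1 = 1/(1+e^{1.5200}) = 0.1795
P_2 = 1/(1+e^{0.4320}) = 0.3936
L = P_1 × (1−P_2) = 0.1795 × 0.6064 = 0.10882

0.109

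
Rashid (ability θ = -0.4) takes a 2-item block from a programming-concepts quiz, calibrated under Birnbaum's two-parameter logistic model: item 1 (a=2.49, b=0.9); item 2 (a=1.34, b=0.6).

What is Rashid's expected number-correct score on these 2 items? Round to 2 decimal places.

0.25

P(θ) = 1 / (1 + exp(−a(θ − b)))
P_1 = 1/(1+e^{3.2370}) = 0.0378
P_2 = 1/(1+e^{1.3400}) = 0.2075
E[score] = 0.0378 + 0.2075 = 0.2453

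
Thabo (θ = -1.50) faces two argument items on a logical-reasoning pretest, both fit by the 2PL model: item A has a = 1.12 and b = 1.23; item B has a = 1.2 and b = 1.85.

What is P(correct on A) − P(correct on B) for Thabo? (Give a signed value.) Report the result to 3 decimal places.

0.027

P(θ) = 1 / (1 + exp(−a(θ − b)))
P_A = 0.0449
P_B = 0.0176
P_A − P_B = 0.0273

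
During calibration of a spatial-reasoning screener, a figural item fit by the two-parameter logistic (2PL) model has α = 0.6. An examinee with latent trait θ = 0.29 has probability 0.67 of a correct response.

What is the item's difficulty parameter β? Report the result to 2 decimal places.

-0.89

P(θ) = 1 / (1 + exp(−α(θ − β)))
logit(0.67) = ln(0.67/0.33) = 0.7082
β = θ − logit/(α) = 0.29 − 0.7082/0.6000 = -0.8903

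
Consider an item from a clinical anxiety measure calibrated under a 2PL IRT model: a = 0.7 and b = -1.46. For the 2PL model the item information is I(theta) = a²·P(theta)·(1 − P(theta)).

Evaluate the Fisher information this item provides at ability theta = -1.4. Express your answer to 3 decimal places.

0.122

P = 1/(1+e^{-0.0420}) = 0.5105
P(1−P) = 0.5105 × 0.4895 = 0.2499
I = a² × P(1−P) = 0.7² × 0.2499 = 0.12245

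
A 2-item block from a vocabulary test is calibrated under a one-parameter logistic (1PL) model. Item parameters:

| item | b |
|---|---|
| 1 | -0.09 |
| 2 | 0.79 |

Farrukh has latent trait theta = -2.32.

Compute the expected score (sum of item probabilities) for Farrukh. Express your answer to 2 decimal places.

P(theta) = 1 / (1 + exp(−(theta − b)))
P_1 = 1/(1+e^{2.2300}) = 0.0971
P_2 = 1/(1+e^{3.1100}) = 0.0427
E[score] = 0.0971 + 0.0427 = 0.1398

0.14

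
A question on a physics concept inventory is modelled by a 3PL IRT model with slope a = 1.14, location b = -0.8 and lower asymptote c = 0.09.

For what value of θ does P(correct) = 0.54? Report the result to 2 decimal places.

P(θ) = c + (1 − c) · 1 / (1 + exp(−a(θ − b)))
Remove guessing floor: (0.54 − 0.09)/(1 − 0.09) = 0.4945
logit = ln(0.4945/0.5055) = -0.0220
θ = b + logit/(a) = -0.8 + (-0.0220)/1.1400 = -0.8193

-0.82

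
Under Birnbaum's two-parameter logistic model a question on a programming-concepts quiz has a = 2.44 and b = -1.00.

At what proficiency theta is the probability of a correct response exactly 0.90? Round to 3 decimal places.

-0.099

P(theta) = 1 / (1 + exp(−a(theta − b)))
logit = ln(0.9000/0.1000) = 2.1972
theta = b + logit/(a) = -1.00 + 2.1972/2.4400 = -0.0995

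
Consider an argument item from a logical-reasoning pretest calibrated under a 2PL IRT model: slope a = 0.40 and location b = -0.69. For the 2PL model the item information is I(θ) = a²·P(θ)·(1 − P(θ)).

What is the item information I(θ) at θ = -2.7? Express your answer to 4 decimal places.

0.0342

P = 1/(1+e^{0.8040}) = 0.3092
P(1−P) = 0.3092 × 0.6908 = 0.2136
I = a² × P(1−P) = 0.40² × 0.2136 = 0.03417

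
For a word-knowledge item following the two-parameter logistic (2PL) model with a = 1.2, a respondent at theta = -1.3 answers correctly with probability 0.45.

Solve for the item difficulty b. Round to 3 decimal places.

-1.133

P(theta) = 1 / (1 + exp(−a(theta − b)))
logit(0.45) = ln(0.45/0.55) = -0.2007
b = theta − logit/(a) = -1.3 − (-0.2007)/1.2000 = -1.1328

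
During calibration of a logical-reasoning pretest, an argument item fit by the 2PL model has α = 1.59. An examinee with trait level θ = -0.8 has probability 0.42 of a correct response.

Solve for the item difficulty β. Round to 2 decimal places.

-0.60

P(θ) = 1 / (1 + exp(−α(θ − β)))
logit(0.42) = ln(0.42/0.58) = -0.3228
β = θ − logit/(α) = -0.8 − (-0.3228)/1.5900 = -0.5970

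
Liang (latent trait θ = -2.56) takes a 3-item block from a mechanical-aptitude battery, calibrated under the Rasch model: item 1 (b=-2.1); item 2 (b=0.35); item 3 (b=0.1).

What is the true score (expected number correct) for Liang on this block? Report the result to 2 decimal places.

P(θ) = 1 / (1 + exp(−(θ − b)))
P_1 = 1/(1+e^{0.4600}) = 0.3870
P_2 = 1/(1+e^{2.9100}) = 0.0517
P_3 = 1/(1+e^{2.6600}) = 0.0654
E[score] = 0.3870 + 0.0517 + 0.0654 = 0.5040

0.50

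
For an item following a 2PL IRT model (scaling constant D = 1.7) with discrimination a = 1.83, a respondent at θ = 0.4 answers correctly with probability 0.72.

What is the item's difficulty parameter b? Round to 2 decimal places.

0.10

P(θ) = 1 / (1 + exp(−D·a(θ − b)))
logit(0.72) = ln(0.72/0.28) = 0.9445
b = θ − logit/(1.7·a) = 0.4 − 0.9445/3.1110 = 0.0964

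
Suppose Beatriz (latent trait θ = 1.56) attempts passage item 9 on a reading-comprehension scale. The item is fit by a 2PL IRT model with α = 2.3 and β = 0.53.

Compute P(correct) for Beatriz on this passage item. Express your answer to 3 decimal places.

0.914

P(θ) = 1 / (1 + exp(−α(θ − β)))
Exponent: 2.3 × (1.56 − 0.53) = 2.3690
1/(1 + e^{-2.3690}) = 0.9144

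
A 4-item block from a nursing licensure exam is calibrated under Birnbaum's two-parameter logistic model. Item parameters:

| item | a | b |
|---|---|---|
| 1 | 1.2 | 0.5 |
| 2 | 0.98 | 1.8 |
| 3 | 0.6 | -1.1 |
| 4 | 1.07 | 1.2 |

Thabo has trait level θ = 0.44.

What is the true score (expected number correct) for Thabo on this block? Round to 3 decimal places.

P(θ) = 1 / (1 + exp(−a(θ − b)))
P_1 = 1/(1+e^{0.0720}) = 0.4820
P_2 = 1/(1+e^{1.3328}) = 0.2087
P_3 = 1/(1+e^{-0.9240}) = 0.7159
P_4 = 1/(1+e^{0.8132}) = 0.3072
E[score] = 0.4820 + 0.2087 + 0.7159 + 0.3072 = 1.7138

1.714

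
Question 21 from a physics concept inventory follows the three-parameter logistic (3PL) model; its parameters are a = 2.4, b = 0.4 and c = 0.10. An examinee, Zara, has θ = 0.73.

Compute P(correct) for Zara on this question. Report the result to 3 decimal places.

0.719

P(θ) = c + (1 − c) · 1 / (1 + exp(−a(θ − b)))
Exponent: 2.4 × (0.73 − 0.4) = 0.7920
1/(1 + e^{-0.7920}) = 0.6883
P = 0.10 + 0.90 × 0.6883 = 0.7194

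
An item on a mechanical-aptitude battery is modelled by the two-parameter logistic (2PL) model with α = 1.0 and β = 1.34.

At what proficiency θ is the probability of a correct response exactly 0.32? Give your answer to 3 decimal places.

0.586

P(θ) = 1 / (1 + exp(−α(θ − β)))
logit = ln(0.3200/0.6800) = -0.7538
θ = β + logit/(α) = 1.34 + (-0.7538)/1.0000 = 0.5862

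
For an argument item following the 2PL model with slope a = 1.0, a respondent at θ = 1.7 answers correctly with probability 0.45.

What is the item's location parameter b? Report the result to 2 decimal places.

P(θ) = 1 / (1 + exp(−a(θ − b)))
logit(0.45) = ln(0.45/0.55) = -0.2007
b = θ − logit/(a) = 1.7 − (-0.2007)/1.0000 = 1.9007

1.90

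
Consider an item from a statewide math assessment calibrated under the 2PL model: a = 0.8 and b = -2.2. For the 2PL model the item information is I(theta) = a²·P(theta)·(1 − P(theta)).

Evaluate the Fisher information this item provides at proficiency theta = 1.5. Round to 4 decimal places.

P = 1/(1+e^{-2.9600}) = 0.9507
P(1−P) = 0.9507 × 0.0493 = 0.0468
I = a² × P(1−P) = 0.8² × 0.0468 = 0.02998

0.0300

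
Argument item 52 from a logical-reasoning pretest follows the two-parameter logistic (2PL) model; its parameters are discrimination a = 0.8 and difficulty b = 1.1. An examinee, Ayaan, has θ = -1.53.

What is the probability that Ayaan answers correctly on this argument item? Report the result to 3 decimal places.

0.109

P(θ) = 1 / (1 + exp(−a(θ − b)))
Exponent: 0.8 × (-1.53 − 1.1) = -2.1040
1/(1 + e^{2.1040}) = 0.1087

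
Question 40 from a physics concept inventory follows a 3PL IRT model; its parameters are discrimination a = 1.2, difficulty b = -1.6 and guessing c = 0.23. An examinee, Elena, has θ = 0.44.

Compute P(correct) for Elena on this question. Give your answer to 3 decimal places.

0.939

P(θ) = c + (1 − c) · 1 / (1 + exp(−a(θ − b)))
Exponent: 1.2 × (0.44 − (-1.6)) = 2.4480
1/(1 + e^{-2.4480}) = 0.9204
P = 0.23 + 0.77 × 0.9204 = 0.9387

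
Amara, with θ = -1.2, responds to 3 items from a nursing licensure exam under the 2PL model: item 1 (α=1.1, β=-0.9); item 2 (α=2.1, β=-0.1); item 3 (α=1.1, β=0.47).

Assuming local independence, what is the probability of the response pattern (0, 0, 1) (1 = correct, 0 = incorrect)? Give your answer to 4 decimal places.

0.0727

P(θ) = 1 / (1 + exp(−α(θ − β)))
P_1 = 1/(1+e^{0.3300}) = 0.4182
P_2 = 1/(1+e^{2.3100}) = 0.0903
P_3 = 1/(1+e^{1.8370}) = 0.1374
L = (1−P_1) × (1−P_2) × P_3 = 0.5818 × 0.9097 × 0.1374 = 0.07272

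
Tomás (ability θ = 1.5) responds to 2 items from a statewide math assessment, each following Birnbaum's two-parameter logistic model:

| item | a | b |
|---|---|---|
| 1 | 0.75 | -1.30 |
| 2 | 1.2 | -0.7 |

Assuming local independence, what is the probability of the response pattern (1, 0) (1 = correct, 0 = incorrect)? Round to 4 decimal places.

0.0593

P(θ) = 1 / (1 + exp(−a(θ − b)))
P_1 = 1/(1+e^{-2.1000}) = 0.8909
P_2 = 1/(1+e^{-2.6400}) = 0.9334
L = P_1 × (1−P_2) = 0.8909 × 0.0666 = 0.05934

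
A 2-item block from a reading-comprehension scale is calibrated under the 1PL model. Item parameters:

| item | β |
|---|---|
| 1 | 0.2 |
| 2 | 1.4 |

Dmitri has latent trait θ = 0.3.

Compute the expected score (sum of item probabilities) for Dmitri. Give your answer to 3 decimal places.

0.775

P(θ) = 1 / (1 + exp(−(θ − β)))
P_1 = 1/(1+e^{-0.1000}) = 0.5250
P_2 = 1/(1+e^{1.1000}) = 0.2497
E[score] = 0.5250 + 0.2497 = 0.7747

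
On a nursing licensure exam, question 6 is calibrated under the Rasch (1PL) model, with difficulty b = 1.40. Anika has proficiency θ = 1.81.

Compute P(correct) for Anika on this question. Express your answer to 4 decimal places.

P(θ) = 1 / (1 + exp(−(θ − b)))
Exponent: (1.81 − 1.40) = 0.4100
1/(1 + e^{-0.4100}) = 0.6011
P = 0.6011

0.6011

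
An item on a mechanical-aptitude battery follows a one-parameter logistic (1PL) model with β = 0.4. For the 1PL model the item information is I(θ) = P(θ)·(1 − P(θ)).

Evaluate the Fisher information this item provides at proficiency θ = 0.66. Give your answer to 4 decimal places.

0.2458

P = 1/(1+e^{-0.2600}) = 0.5646
P(1−P) = 0.5646 × 0.4354 = 0.2458
I = P(1−P) = 0.24582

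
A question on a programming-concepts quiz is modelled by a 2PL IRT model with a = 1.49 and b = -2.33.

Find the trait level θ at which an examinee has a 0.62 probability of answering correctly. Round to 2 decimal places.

-2.00

P(θ) = 1 / (1 + exp(−a(θ − b)))
logit = ln(0.6200/0.3800) = 0.4895
θ = b + logit/(a) = -2.33 + 0.4895/1.4900 = -2.0014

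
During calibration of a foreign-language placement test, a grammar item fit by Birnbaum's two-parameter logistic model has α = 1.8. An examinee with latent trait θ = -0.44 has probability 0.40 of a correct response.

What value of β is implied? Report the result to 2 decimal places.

-0.21

P(θ) = 1 / (1 + exp(−α(θ − β)))
logit(0.40) = ln(0.40/0.60) = -0.4055
β = θ − logit/(α) = -0.44 − (-0.4055)/1.8000 = -0.2147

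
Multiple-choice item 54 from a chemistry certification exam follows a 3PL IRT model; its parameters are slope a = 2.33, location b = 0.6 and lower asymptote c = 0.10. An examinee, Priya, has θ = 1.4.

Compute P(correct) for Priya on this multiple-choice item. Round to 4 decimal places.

0.8792

P(θ) = c + (1 − c) · 1 / (1 + exp(−a(θ − b)))
Exponent: 2.33 × (1.4 − 0.6) = 1.8640
1/(1 + e^{-1.8640}) = 0.8658
P = 0.10 + 0.90 × 0.8658 = 0.8792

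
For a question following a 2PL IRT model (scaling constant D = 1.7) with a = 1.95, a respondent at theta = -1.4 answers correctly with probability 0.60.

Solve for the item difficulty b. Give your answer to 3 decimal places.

-1.522

P(theta) = 1 / (1 + exp(−D·a(theta − b)))
logit(0.60) = ln(0.60/0.40) = 0.4055
b = theta − logit/(1.7·a) = -1.4 − 0.4055/3.3150 = -1.5223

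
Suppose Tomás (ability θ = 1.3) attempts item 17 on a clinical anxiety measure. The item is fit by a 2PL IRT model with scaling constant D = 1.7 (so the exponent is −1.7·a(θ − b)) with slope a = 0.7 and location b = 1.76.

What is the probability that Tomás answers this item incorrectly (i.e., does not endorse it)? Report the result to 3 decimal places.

0.634

P(θ) = 1 / (1 + exp(−D·a(θ − b)))
Exponent: 1.7 × 0.7 × (1.3 − 1.76) = -0.5474
1/(1 + e^{0.5474}) = 0.3665
P = 0.3665
P(incorrect) = 1 − 0.3665 = 0.6335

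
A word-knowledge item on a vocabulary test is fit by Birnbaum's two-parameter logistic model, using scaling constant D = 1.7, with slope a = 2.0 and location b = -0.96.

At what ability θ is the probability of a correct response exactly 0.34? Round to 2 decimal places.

-1.16

P(θ) = 1 / (1 + exp(−D·a(θ − b)))
logit = ln(0.3400/0.6600) = -0.6633
θ = b + logit/(1.7·a) = -0.96 + (-0.6633)/3.4000 = -1.1551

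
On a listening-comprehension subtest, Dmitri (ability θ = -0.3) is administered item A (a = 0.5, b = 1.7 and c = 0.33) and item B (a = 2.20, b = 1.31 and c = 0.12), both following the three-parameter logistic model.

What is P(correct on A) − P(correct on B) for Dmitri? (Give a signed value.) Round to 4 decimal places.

0.3654

P(θ) = c + (1 − c) · 1 / (1 + exp(−a(θ − b)))
P_A = 0.5102
P_B = 0.1448
P_A − P_B = 0.3654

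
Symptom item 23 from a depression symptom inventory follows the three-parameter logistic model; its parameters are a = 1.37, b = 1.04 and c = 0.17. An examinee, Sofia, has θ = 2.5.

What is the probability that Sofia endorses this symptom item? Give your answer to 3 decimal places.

P(θ) = c + (1 − c) · 1 / (1 + exp(−a(θ − b)))
Exponent: 1.37 × (2.5 − 1.04) = 2.0002
1/(1 + e^{-2.0002}) = 0.8808
P = 0.17 + 0.83 × 0.8808 = 0.9011

0.901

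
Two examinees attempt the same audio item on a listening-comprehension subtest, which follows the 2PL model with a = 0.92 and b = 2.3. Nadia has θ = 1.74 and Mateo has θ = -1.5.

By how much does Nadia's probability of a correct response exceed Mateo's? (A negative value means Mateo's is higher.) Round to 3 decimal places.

0.345

P(θ) = 1 / (1 + exp(−a(θ − b)))
P(Nadia) = 0.3740  [exponent -0.5152]
P(Mateo) = 0.0294  [exponent -3.4960]
Difference = 0.3740 − 0.0294 = 0.3445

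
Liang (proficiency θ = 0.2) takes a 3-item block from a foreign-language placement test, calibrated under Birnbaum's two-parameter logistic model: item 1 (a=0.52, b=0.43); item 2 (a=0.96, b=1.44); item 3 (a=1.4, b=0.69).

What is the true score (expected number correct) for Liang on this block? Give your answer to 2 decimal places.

P(θ) = 1 / (1 + exp(−a(θ − b)))
P_1 = 1/(1+e^{0.1196}) = 0.4701
P_2 = 1/(1+e^{1.1904}) = 0.2332
P_3 = 1/(1+e^{0.6860}) = 0.3349
E[score] = 0.4701 + 0.2332 + 0.3349 = 1.0382

1.04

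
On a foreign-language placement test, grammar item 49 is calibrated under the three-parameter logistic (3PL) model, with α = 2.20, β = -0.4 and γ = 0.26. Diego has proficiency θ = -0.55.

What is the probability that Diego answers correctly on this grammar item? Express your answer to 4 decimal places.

P(θ) = γ + (1 − γ) · 1 / (1 + exp(−α(θ − β)))
Exponent: 2.20 × (-0.55 − (-0.4)) = -0.3300
1/(1 + e^{0.3300}) = 0.4182
P = 0.26 + 0.74 × 0.4182 = 0.5695

0.5695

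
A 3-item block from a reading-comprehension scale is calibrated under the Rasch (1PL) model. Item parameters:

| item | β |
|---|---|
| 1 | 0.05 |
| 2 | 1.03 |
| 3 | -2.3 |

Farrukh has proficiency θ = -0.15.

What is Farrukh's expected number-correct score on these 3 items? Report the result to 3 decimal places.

P(θ) = 1 / (1 + exp(−(θ − β)))
P_1 = 1/(1+e^{0.2000}) = 0.4502
P_2 = 1/(1+e^{1.1800}) = 0.2351
P_3 = 1/(1+e^{-2.1500}) = 0.8957
E[score] = 0.4502 + 0.2351 + 0.8957 = 1.5809

1.581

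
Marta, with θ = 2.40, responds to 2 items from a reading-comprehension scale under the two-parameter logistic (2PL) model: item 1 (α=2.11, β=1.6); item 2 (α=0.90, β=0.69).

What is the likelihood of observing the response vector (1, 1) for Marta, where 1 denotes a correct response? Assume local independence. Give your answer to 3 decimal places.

0.695

P(θ) = 1 / (1 + exp(−α(θ − β)))
P_1 = 1/(1+e^{-1.6880}) = 0.8440
P_2 = 1/(1+e^{-1.5390}) = 0.8233
L = P_1 × P_2 = 0.8440 × 0.8233 = 0.69485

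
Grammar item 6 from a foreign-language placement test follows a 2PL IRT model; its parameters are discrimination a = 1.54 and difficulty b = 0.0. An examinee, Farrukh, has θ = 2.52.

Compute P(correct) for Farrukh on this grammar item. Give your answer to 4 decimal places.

0.9798

P(θ) = 1 / (1 + exp(−a(θ − b)))
Exponent: 1.54 × (2.52 − 0.0) = 3.8808
1/(1 + e^{-3.8808}) = 0.9798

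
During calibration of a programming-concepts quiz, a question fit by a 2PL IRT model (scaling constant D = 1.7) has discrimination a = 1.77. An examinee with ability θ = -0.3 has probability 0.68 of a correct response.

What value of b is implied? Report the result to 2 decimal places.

P(θ) = 1 / (1 + exp(−D·a(θ − b)))
logit(0.68) = ln(0.68/0.32) = 0.7538
b = θ − logit/(1.7·a) = -0.3 − 0.7538/3.0090 = -0.5505

-0.55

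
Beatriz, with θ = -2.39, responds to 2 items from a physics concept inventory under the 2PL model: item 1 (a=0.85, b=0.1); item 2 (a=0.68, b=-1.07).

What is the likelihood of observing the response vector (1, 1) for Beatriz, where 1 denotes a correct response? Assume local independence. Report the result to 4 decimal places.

P(θ) = 1 / (1 + exp(−a(θ − b)))
P_1 = 1/(1+e^{2.1165}) = 0.1075
P_2 = 1/(1+e^{0.8976}) = 0.2895
L = P_1 × P_2 = 0.1075 × 0.2895 = 0.03113

0.0311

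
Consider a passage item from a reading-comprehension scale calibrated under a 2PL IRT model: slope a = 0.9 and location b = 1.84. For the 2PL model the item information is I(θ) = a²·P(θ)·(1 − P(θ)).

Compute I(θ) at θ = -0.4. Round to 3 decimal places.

0.084

P = 1/(1+e^{2.0160}) = 0.1175
P(1−P) = 0.1175 × 0.8825 = 0.1037
I = a² × P(1−P) = 0.9² × 0.1037 = 0.08401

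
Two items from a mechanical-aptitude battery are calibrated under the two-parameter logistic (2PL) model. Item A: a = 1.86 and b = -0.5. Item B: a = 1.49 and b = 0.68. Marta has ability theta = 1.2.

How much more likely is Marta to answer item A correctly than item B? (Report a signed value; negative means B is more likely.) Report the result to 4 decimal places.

P(theta) = 1 / (1 + exp(−a(theta − b)))
P_A = 0.9594
P_B = 0.6846
P_A − P_B = 0.2748

0.2748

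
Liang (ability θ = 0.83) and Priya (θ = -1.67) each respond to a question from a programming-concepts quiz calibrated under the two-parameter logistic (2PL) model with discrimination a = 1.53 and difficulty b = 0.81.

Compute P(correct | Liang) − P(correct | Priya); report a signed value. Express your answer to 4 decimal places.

P(θ) = 1 / (1 + exp(−a(θ − b)))
P(Liang) = 0.5076  [exponent 0.0306]
P(Priya) = 0.0220  [exponent -3.7944]
Difference = 0.5076 − 0.0220 = 0.4856

0.4856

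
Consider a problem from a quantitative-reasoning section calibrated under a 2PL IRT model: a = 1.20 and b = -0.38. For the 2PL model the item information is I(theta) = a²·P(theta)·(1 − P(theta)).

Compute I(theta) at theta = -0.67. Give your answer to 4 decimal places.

0.3493

P = 1/(1+e^{0.3480}) = 0.4139
P(1−P) = 0.4139 × 0.5861 = 0.2426
I = a² × P(1−P) = 1.20² × 0.2426 = 0.34932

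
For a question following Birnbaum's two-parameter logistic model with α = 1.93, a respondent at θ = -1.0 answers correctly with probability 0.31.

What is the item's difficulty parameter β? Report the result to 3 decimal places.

-0.585

P(θ) = 1 / (1 + exp(−α(θ − β)))
logit(0.31) = ln(0.31/0.69) = -0.8001
β = θ − logit/(α) = -1.0 − (-0.8001)/1.9300 = -0.5854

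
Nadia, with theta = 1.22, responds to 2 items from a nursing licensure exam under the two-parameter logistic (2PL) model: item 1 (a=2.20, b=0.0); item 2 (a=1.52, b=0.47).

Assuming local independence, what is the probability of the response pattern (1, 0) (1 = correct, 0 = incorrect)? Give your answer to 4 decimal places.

0.2268

P(theta) = 1 / (1 + exp(−a(theta − b)))
P_1 = 1/(1+e^{-2.6840}) = 0.9361
P_2 = 1/(1+e^{-1.1400}) = 0.7577
L = P_1 × (1−P_2) = 0.9361 × 0.2423 = 0.22683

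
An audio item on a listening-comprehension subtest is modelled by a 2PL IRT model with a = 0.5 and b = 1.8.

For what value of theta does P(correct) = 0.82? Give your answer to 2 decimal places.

P(theta) = 1 / (1 + exp(−a(theta − b)))
logit = ln(0.8200/0.1800) = 1.5163
theta = b + logit/(a) = 1.8 + 1.5163/0.5000 = 4.8327

4.83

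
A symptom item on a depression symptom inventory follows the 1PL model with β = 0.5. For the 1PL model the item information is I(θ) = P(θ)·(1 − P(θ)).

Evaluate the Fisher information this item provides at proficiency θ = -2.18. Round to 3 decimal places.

P = 1/(1+e^{2.6800}) = 0.0642
P(1−P) = 0.0642 × 0.9358 = 0.0600
I = P(1−P) = 0.06005

0.060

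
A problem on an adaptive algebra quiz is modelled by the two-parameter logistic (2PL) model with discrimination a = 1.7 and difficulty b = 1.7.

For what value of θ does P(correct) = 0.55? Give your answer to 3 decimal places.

1.818

P(θ) = 1 / (1 + exp(−a(θ − b)))
logit = ln(0.5500/0.4500) = 0.2007
θ = b + logit/(a) = 1.7 + 0.2007/1.7000 = 1.8180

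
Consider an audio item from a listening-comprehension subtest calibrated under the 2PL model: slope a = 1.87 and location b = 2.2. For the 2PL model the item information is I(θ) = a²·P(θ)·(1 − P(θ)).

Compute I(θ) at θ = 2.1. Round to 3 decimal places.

P = 1/(1+e^{0.1870}) = 0.4534
P(1−P) = 0.4534 × 0.5466 = 0.2478
I = a² × P(1−P) = 1.87² × 0.2478 = 0.86663

0.867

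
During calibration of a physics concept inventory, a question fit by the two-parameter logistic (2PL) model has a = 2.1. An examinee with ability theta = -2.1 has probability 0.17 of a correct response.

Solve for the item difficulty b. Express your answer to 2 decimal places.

P(theta) = 1 / (1 + exp(−a(theta − b)))
logit(0.17) = ln(0.17/0.83) = -1.5856
b = theta − logit/(a) = -2.1 − (-1.5856)/2.1000 = -1.3449

-1.34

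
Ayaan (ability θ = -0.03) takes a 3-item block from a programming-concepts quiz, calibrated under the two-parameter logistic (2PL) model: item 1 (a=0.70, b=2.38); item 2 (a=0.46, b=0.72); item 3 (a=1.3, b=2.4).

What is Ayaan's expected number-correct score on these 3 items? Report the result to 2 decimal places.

P(θ) = 1 / (1 + exp(−a(θ − b)))
P_1 = 1/(1+e^{1.6870}) = 0.1562
P_2 = 1/(1+e^{0.3450}) = 0.4146
P_3 = 1/(1+e^{3.1590}) = 0.0407
E[score] = 0.1562 + 0.4146 + 0.0407 = 0.6115

0.61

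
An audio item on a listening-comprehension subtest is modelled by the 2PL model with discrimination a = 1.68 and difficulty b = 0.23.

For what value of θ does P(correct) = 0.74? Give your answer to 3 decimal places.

0.853

P(θ) = 1 / (1 + exp(−a(θ − b)))
logit = ln(0.7400/0.2600) = 1.0460
θ = b + logit/(a) = 0.23 + 1.0460/1.6800 = 0.8526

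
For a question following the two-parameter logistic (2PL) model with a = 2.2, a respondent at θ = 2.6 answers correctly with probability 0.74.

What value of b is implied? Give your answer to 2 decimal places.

P(θ) = 1 / (1 + exp(−a(θ − b)))
logit(0.74) = ln(0.74/0.26) = 1.0460
b = θ − logit/(a) = 2.6 − 1.0460/2.2000 = 2.1246

2.12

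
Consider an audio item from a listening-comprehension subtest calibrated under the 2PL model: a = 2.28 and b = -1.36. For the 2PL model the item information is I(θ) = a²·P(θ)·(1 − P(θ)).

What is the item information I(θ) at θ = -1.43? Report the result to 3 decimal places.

1.291

P = 1/(1+e^{0.1596}) = 0.4602
P(1−P) = 0.4602 × 0.5398 = 0.2484
I = a² × P(1−P) = 2.28² × 0.2484 = 1.29136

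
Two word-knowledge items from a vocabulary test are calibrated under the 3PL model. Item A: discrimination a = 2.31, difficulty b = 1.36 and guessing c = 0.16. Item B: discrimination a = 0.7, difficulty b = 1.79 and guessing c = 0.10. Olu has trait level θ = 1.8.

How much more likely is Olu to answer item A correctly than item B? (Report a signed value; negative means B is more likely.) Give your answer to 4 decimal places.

0.2252

P(θ) = c + (1 − c) · 1 / (1 + exp(−a(θ − b)))
P_A = 0.7768
P_B = 0.5516
P_A − P_B = 0.2252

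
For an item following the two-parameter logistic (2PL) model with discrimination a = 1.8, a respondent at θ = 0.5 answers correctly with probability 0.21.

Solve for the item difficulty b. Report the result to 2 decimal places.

P(θ) = 1 / (1 + exp(−a(θ − b)))
logit(0.21) = ln(0.21/0.79) = -1.3249
b = θ − logit/(a) = 0.5 − (-1.3249)/1.8000 = 1.2361

1.24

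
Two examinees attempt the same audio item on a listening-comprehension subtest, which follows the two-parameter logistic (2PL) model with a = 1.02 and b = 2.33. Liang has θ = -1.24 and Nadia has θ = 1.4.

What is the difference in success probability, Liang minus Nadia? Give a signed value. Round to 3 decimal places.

-0.254

P(θ) = 1 / (1 + exp(−a(θ − b)))
P(Liang) = 0.0255  [exponent -3.6414]
P(Nadia) = 0.2792  [exponent -0.9486]
Difference = 0.0255 − 0.2792 = -0.2536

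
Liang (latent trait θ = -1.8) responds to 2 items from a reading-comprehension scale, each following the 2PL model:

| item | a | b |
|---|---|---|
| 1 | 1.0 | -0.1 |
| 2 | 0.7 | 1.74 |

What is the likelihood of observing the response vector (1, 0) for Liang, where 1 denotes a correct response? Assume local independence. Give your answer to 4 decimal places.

0.1425

P(θ) = 1 / (1 + exp(−a(θ − b)))
P_1 = 1/(1+e^{1.7000}) = 0.1545
P_2 = 1/(1+e^{2.4780}) = 0.0774
L = P_1 × (1−P_2) = 0.1545 × 0.9226 = 0.14251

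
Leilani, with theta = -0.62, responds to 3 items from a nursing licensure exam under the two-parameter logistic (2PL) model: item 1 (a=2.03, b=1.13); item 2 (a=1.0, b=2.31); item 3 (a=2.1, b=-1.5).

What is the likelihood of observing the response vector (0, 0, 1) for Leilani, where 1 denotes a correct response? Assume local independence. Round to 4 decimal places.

0.7973

P(theta) = 1 / (1 + exp(−a(theta − b)))
P_1 = 1/(1+e^{3.5525}) = 0.0279
P_2 = 1/(1+e^{2.9300}) = 0.0507
P_3 = 1/(1+e^{-1.8480}) = 0.8639
L = (1−P_1) × (1−P_2) × P_3 = 0.9721 × 0.9493 × 0.8639 = 0.79726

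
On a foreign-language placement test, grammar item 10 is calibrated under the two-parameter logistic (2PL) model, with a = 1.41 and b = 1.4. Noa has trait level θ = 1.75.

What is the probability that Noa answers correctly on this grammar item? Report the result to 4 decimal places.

0.6209

P(θ) = 1 / (1 + exp(−a(θ − b)))
Exponent: 1.41 × (1.75 − 1.4) = 0.4935
1/(1 + e^{-0.4935}) = 0.6209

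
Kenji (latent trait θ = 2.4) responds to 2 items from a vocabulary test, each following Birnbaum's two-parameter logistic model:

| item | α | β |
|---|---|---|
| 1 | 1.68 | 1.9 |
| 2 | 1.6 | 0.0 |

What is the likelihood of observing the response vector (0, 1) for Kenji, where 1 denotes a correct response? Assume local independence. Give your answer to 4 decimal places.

0.2952

P(θ) = 1 / (1 + exp(−α(θ − β)))
P_1 = 1/(1+e^{-0.8400}) = 0.6985
P_2 = 1/(1+e^{-3.8400}) = 0.9790
L = (1−P_1) × P_2 = 0.3015 × 0.9790 = 0.29519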